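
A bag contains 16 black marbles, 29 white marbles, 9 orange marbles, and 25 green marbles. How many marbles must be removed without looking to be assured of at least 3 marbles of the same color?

9

Treat the 4 colors as pigeonholes.
The worst case takes 2 marbles of each color without reaching 3 of any: 4 × 2 = 8.
The next marble must bring some color to 3, so 8 + 1 = 9.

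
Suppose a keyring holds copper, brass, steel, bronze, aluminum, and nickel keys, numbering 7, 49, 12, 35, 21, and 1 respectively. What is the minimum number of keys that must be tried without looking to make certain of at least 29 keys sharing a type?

98

In the worst case we take at most 28 of each type, but all 7 copper, all 12 steel, all 21 aluminum, and all 1 nickel (fewer than 28), giving 7 + 28 + 12 + 28 + 21 + 1 = 97.
One more key then forces some type to 29, so 97 + 1 = 98.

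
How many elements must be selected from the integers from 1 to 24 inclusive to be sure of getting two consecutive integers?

13

Partition {1, …, 24} into 12 pairs: {1,2}, {3,4}, …, {23,24}.
Choosing 12 integers — say the 12 even numbers 2, 4, …, 24 — takes one from each pair and avoids the property.
Choosing 13 forces two into the same pair by pigeonhole, and those are consecutive. So 13.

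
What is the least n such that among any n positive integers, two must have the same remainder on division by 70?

71

Two integers differ by a multiple of 70 exactly when they share a remainder mod 70.
There are 70 residue classes mod 70, so 70 integers can all lie in distinct classes.
One more integer must repeat a residue, giving a difference divisible by 70. So n = 70 + 1 = 71.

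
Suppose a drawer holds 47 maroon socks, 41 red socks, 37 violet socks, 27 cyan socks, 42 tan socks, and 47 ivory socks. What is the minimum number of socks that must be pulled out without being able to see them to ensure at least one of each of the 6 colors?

The hardest color to obtain is cyan: we could draw every other sock first — 241 − 27 = 214 socks — without a single cyan one.
The next draw must be cyan, so 214 + 1 = 215.

215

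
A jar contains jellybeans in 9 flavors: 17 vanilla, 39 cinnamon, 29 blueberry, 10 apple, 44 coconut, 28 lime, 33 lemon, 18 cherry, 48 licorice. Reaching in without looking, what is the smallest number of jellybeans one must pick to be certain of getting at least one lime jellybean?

To avoid lime jellybeans as long as possible, exhaust the other 8 flavors first.
The worst case draws every non-lime jellybean first: 17 + 39 + 29 + 10 + 44 + 33 + 18 + 48 = 238.
The next draw is then forced to be lime, giving 238 + 1 = 239.

239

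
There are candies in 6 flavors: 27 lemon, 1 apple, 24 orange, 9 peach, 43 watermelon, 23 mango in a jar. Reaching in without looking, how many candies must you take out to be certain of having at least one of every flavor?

The hardest flavor to obtain is apple: we could draw every other candy first — 127 − 1 = 126 candies — without a single apple one.
The next draw must be apple, so 126 + 1 = 127.

127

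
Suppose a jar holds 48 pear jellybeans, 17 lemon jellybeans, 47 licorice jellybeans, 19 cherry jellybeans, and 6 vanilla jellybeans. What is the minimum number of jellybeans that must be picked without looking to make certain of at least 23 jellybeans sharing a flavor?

87

In the worst case we take at most 22 of each flavor, but all 17 lemon, all 19 cherry, and all 6 vanilla (fewer than 22), giving 22 + 17 + 22 + 19 + 6 = 86.
One more jellybean then forces some flavor to 23, so 86 + 1 = 87.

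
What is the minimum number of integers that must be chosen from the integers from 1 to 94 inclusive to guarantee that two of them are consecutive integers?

Partition {1, …, 94} into 47 pairs: {1,2}, {3,4}, …, {93,94}.
Choosing 47 integers — say the 47 even numbers 2, 4, …, 94 — takes one from each pair and avoids the property.
Choosing 48 forces two into the same pair by pigeonhole, and those are consecutive. So 48.

48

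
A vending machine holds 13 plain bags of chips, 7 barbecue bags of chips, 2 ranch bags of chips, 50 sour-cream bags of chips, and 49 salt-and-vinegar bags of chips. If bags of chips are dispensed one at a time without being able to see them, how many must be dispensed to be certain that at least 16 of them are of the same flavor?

53

In the worst case we take at most 15 of each flavor, but all 13 plain, all 7 barbecue, and all 2 ranch (fewer than 15), giving 13 + 7 + 2 + 15 + 15 = 52.
One more bag of chips then forces some flavor to 16, so 52 + 1 = 53.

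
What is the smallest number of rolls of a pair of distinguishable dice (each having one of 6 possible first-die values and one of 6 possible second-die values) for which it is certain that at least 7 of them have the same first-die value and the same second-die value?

217

There are 6 × 6 = 36 (first-die value, second-die value) combinations acting as pigeonholes.
With 36 × 6 = 216 rolls of a pair of distinguishable dice we could place exactly 6 in each, with no (first-die value, second-die value) pair reaching 7.
One more forces some (first-die value, second-die value) pair to hold 7, so 216 + 1 = 217.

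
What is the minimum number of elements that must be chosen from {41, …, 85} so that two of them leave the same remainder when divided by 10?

11

Use the pigeonhole principle on residue classes: group the integers by remainder mod 10; there are 10 residue classes, each nonempty in this range.
Choosing one from each class (10 integers) avoids any shared remainder.
One more choice must repeat a class, so two differ by a multiple of 10. Hence 10 + 1 = 11.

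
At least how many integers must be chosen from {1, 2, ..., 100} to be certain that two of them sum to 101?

Partition {1, …, 100} into 50 pairs: {1,100}, {2,99}, …, {50,51}.
Choosing 50 integers — say the integers 1 through 50 — takes one from each pair and avoids the property.
Choosing 51 forces two into the same pair by pigeonhole, and those sum to 101. So 51.

51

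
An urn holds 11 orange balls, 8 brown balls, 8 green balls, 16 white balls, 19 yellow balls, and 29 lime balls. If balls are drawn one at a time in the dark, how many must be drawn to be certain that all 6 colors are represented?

84

The hardest color to obtain is brown: we could draw every other ball first — 91 − 8 = 83 balls — without a single brown one.
The next draw must be brown, so 83 + 1 = 84.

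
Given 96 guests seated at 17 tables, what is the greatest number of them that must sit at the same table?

The 96 guests fall into 17 tables.
If each of the 17 tables held at most 5, the total would be at most 17 × 5 = 85 < 96, a contradiction.
So at least one holds ⌈96/17⌉ = 6.

6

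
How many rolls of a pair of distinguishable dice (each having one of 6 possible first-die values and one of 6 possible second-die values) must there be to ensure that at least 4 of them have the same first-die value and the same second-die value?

There are 6 × 6 = 36 (first-die value, second-die value) combinations acting as pigeonholes.
With 36 × 3 = 108 rolls of a pair of distinguishable dice we could place exactly 3 in each, with no (first-die value, second-die value) pair reaching 4.
One more forces some (first-die value, second-die value) pair to hold 4, so 108 + 1 = 109.

109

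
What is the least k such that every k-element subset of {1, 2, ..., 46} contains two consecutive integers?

Partition {1, …, 46} into 23 pairs: {1,2}, {3,4}, …, {45,46}.
Choosing 23 integers — say the 23 even numbers 2, 4, …, 46 — takes one from each pair and avoids the property.
Choosing 24 forces two into the same pair by pigeonhole, and those are consecutive. So 24.

24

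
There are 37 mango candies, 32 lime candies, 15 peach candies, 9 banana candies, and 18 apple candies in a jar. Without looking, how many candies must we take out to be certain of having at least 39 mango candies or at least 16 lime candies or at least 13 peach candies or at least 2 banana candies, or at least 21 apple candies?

The worst case stops just short of every target: all 37 mango, 15 lime, 12 peach, 1 banana, all 18 apple — 37 + 15 + 12 + 1 + 18 = 83 candies.
One more candy must push some flavor to its target, so 83 + 1 = 84.

84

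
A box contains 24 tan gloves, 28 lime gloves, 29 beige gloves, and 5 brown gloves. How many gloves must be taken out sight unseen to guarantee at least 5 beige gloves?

The worst case draws every non-beige glove first: 24 + 28 + 5 = 57.
The next 5 draws are then forced to be beige, giving 57 + 5 = 62.

62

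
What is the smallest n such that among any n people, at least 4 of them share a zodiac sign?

37

There are 12 zodiac signs acting as pigeonholes.
With 12 × 3 = 36 people we could place exactly 3 in each, with no class reaching 4.
One more forces some class to hold 4, so 36 + 1 = 37.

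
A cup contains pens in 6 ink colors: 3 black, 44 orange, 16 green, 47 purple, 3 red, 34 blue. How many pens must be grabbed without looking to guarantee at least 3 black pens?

The worst case draws every non-black pen first: 44 + 16 + 47 + 3 + 34 = 144.
The next 3 draws are then forced to be black, giving 144 + 3 = 147.

147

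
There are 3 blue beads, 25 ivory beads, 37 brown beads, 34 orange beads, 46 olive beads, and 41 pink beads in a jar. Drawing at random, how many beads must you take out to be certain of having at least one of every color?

184

The hardest color to obtain is blue: we could draw every other bead first — 186 − 3 = 183 beads — without a single blue one.
The next draw must be blue, so 183 + 1 = 184.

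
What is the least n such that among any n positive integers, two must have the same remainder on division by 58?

59

Two integers differ by a multiple of 58 exactly when they share a remainder mod 58.
There are 58 residue classes mod 58, so 58 integers can all lie in distinct classes.
One more integer must repeat a residue, giving a difference divisible by 58. So n = 58 + 1 = 59.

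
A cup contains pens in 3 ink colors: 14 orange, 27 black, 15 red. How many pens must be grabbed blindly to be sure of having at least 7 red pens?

To avoid red pens as long as possible, exhaust the other 2 ink colors first.
The worst case draws every non-red pen first: 14 + 27 = 41.
The next 7 draws are then forced to be red, giving 41 + 7 = 48.

48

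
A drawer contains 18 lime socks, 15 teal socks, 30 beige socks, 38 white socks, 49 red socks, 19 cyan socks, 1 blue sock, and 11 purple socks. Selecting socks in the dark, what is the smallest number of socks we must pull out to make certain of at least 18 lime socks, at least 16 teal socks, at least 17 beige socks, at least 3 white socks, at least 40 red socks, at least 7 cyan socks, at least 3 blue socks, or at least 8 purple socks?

The worst case stops just short of every target: 17 lime, 15 teal, 16 beige, 2 white, 39 red, 6 cyan, all 1 blue, 7 purple — 17 + 15 + 16 + 2 + 39 + 6 + 1 + 7 = 103 socks.
One more sock must push some color to its target, so 103 + 1 = 104.

104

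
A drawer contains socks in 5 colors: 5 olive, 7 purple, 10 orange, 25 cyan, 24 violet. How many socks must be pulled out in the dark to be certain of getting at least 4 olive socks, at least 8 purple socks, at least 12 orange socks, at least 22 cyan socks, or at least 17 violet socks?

58

Each of the 5 colors has its own threshold; avoid all of them simultaneously.
The worst case stops just short of every target: 3 olive, 7 purple, all 10 orange, 21 cyan, 16 violet — 3 + 7 + 10 + 21 + 16 = 57 socks.
One more sock must push some color to its target, so 57 + 1 = 58.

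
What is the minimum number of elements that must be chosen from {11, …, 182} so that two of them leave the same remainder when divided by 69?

70

Use the pigeonhole principle on residue classes: group the integers by remainder mod 69; there are 69 residue classes, each nonempty in this range.
Choosing one from each class (69 integers) avoids any shared remainder.
One more choice must repeat a class, so two differ by a multiple of 69. Hence 69 + 1 = 70.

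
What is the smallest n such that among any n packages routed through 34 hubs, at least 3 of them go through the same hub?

There are 34 hubs acting as pigeonholes.
With 34 × 2 = 68 packages we could place exactly 2 in each, with no class reaching 3.
One more forces some class to hold 3, so 68 + 1 = 69.

69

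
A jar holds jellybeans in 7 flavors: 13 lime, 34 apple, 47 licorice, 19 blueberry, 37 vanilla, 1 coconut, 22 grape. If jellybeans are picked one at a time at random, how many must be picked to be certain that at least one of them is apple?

The worst case draws every non-apple jellybean first: 13 + 47 + 19 + 37 + 1 + 22 = 139.
The next draw is then forced to be apple, giving 139 + 1 = 140.

140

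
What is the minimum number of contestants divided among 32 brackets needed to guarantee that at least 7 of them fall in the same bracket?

There are 32 brackets acting as pigeonholes.
With 32 × 6 = 192 contestants we could place exactly 6 in each, with no class reaching 7.
One more forces some class to hold 7, so 192 + 1 = 193.

193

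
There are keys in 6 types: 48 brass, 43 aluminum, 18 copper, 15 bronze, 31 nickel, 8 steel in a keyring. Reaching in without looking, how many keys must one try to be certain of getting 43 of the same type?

In the worst case we take at most 42 of each type, but all 18 copper, all 15 bronze, all 31 nickel, and all 8 steel (fewer than 42), giving 42 + 42 + 18 + 15 + 31 + 8 = 156.
One more key then forces some type to 43, so 156 + 1 = 157.

157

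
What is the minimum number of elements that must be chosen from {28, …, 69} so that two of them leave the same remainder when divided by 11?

Group the integers by remainder mod 11; there are 11 residue classes, each nonempty in this range.
Choosing one from each class (11 integers) avoids any shared remainder.
One more choice must repeat a class, so two differ by a multiple of 11. Hence 11 + 1 = 12.

12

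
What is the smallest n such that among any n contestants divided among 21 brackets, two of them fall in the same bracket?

22

There are 21 brackets acting as pigeonholes.
With 21 contestants we could place one in each, avoiding any repeat.
One more forces some class to hold 2, so 21 + 1 = 22.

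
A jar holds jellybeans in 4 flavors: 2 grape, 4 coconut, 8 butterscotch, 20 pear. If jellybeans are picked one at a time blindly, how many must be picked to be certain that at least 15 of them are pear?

29

To avoid pear jellybeans as long as possible, exhaust the other 3 flavors first.
The worst case draws every non-pear jellybean first: 2 + 4 + 8 = 14.
The next 15 draws are then forced to be pear, giving 14 + 15 = 29.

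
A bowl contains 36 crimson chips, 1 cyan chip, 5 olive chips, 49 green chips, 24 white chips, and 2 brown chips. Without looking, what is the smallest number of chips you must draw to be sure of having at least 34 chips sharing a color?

99

Treat the 6 colors as pigeonholes.
In the worst case we take at most 33 of each color, but all 1 cyan, all 5 olive, all 24 white, and all 2 brown (fewer than 33), giving 33 + 1 + 5 + 33 + 24 + 2 = 98.
One more chip then forces some color to 34, so 98 + 1 = 99.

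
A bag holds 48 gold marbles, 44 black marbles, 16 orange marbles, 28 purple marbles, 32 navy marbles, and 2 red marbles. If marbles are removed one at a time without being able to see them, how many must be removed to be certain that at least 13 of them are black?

The worst case draws every non-black marble first: 48 + 16 + 28 + 32 + 2 = 126.
The next 13 draws are then forced to be black, giving 126 + 13 = 139.

139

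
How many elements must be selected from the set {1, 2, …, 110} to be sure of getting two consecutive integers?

Partition {1, …, 110} into 55 pairs: {1,2}, {3,4}, …, {109,110}.
Choosing 55 integers — say the 55 even numbers 2, 4, …, 110 — takes one from each pair and avoids the property.
Choosing 56 forces two into the same pair by pigeonhole, and those are consecutive. So 56.

56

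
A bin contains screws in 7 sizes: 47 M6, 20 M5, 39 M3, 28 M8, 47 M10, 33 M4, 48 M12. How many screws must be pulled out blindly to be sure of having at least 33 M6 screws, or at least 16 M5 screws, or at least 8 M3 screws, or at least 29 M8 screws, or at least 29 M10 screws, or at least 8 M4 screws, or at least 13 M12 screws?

Each of the 7 sizes has its own threshold; avoid all of them simultaneously.
The worst case stops just short of every target: 32 M6, 15 M5, 7 M3, 28 M8, 28 M10, 7 M4, 12 M12 — 32 + 15 + 7 + 28 + 28 + 7 + 12 = 129 screws.
One more screw must push some size to its target, so 129 + 1 = 130.

130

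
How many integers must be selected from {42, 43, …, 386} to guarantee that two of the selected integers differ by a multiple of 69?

70

Group the integers by remainder mod 69; there are 69 residue classes, each nonempty in this range.
Choosing one from each class (69 integers) avoids any shared remainder.
One more choice must repeat a class, so two differ by a multiple of 69. Hence 69 + 1 = 70.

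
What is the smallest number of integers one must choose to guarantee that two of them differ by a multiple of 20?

21

Two integers differ by a multiple of 20 exactly when they share a remainder mod 20.
There are 20 residue classes mod 20, so 20 integers can all lie in distinct classes.
One more integer must repeat a residue, giving a difference divisible by 20. So n = 20 + 1 = 21.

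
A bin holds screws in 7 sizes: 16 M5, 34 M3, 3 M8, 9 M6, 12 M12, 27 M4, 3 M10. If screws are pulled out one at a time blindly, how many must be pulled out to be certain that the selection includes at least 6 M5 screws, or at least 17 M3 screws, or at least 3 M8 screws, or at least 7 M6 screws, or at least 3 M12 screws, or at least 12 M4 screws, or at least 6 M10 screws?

Each of the 7 sizes has its own threshold; avoid all of them simultaneously.
The worst case stops just short of every target: 5 M5, 16 M3, 2 M8, 6 M6, 2 M12, 11 M4, all 3 M10 — 5 + 16 + 2 + 6 + 2 + 11 + 3 = 45 screws.
One more screw must push some size to its target, so 45 + 1 = 46.

46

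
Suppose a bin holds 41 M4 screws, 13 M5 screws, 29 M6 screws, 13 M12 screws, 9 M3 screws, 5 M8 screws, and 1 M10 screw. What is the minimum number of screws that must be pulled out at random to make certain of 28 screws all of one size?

96

Treat the 7 sizes as pigeonholes.
In the worst case we take at most 27 of each size, but all 13 M5, all 13 M12, all 9 M3, all 5 M8, and all 1 M10 (fewer than 27), giving 27 + 13 + 27 + 13 + 9 + 5 + 1 = 95.
One more screw then forces some size to 28, so 95 + 1 = 96.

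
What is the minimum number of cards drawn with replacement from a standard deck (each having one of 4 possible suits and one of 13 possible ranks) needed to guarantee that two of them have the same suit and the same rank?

53

There are 4 × 13 = 52 (suit, rank) combinations acting as pigeonholes.
With 52 cards drawn with replacement from a standard deck we could place one in each, avoiding any repeat.
One more forces some (suit, rank) pair to hold 2, so 52 + 1 = 53.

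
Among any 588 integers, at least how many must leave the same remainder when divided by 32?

19

If each of the 32 residue classes modulo 32 held at most 18, the total would be at most 32 × 18 = 576 < 588, a contradiction.
So at least one holds ⌈588/32⌉ = 19.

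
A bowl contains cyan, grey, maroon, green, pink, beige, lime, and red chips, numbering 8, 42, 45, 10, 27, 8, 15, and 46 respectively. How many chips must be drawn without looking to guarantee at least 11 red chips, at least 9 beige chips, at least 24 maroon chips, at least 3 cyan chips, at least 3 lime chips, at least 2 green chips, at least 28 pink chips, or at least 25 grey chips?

The worst case stops just short of every target: 2 cyan, 24 grey, 23 maroon, 1 green, 27 pink, 8 beige, 2 lime, 10 red — 2 + 24 + 23 + 1 + 27 + 8 + 2 + 10 = 97 chips.
One more chip must push some color to its target, so 97 + 1 = 98.

98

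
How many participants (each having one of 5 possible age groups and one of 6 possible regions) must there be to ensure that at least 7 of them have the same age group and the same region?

181

There are 5 × 6 = 30 (age group, region) combinations acting as pigeonholes.
With 30 × 6 = 180 participants we could place exactly 6 in each, with no (age group, region) pair reaching 7.
One more forces some (age group, region) pair to hold 7, so 180 + 1 = 181.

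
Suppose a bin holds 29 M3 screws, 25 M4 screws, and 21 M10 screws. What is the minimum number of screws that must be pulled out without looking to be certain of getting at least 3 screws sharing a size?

Treat the 3 sizes as pigeonholes.
The worst case takes 2 screws of each size without reaching 3 of any: 3 × 2 = 6.
The next screw must bring some size to 3, so 6 + 1 = 7.

7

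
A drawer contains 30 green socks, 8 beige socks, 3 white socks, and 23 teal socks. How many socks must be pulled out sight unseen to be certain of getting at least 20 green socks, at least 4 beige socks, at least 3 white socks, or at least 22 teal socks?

46

Each of the 4 colors has its own threshold; avoid all of them simultaneously.
The worst case stops just short of every target: 19 green, 3 beige, 2 white, 21 teal — 19 + 3 + 2 + 21 = 45 socks.
One more sock must push some color to its target, so 45 + 1 = 46.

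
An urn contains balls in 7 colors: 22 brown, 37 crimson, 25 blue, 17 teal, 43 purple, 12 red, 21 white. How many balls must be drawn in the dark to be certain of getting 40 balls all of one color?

In the worst case we take at most 39 of each color, but all 22 brown, all 37 crimson, all 25 blue, all 17 teal, all 12 red, and all 21 white (fewer than 39), giving 22 + 37 + 25 + 17 + 39 + 12 + 21 = 173.
One more ball then forces some color to 40, so 173 + 1 = 174.

174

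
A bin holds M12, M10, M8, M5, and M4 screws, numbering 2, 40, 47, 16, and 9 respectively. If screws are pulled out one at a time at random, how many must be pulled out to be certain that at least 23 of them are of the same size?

Treat the 5 sizes as pigeonholes.
In the worst case we take at most 22 of each size, but all 2 M12, all 16 M5, and all 9 M4 (fewer than 22), giving 2 + 22 + 22 + 16 + 9 = 71.
One more screw then forces some size to 23, so 71 + 1 = 72.

72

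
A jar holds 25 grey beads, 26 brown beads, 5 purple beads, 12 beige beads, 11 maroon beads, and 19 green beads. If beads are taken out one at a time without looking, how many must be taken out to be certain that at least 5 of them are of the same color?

25

The worst case takes 4 beads of each color without reaching 5 of any: 6 × 4 = 24.
The next bead must bring some color to 5, so 24 + 1 = 25.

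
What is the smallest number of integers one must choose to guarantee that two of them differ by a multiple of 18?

19

Use the pigeonhole principle on residue classes: two integers differ by a multiple of 18 exactly when they share a remainder mod 18.
There are 18 residue classes mod 18, so 18 integers can all lie in distinct classes.
One more integer must repeat a residue, giving a difference divisible by 18. So n = 18 + 1 = 19.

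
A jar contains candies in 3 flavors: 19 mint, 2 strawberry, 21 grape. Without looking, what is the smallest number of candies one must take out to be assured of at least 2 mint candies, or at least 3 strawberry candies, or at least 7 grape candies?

Each of the 3 flavors has its own threshold; avoid all of them simultaneously.
The worst case stops just short of every target: 1 mint, 2 strawberry, 6 grape — 1 + 2 + 6 = 9 candies.
One more candy must push some flavor to its target, so 9 + 1 = 10.

10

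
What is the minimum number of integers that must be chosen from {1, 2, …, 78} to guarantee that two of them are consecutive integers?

Partition {1, …, 78} into 39 pairs: {1,2}, {3,4}, …, {77,78}.
Choosing 39 integers — say the 39 even numbers 2, 4, …, 78 — takes one from each pair and avoids the property.
Choosing 40 forces two into the same pair by pigeonhole, and those are consecutive. So 40.

40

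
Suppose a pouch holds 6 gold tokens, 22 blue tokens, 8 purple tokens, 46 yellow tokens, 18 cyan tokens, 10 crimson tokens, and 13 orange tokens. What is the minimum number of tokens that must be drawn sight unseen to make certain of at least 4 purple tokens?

To avoid purple tokens as long as possible, exhaust the other 6 colors first.
The worst case draws every non-purple token first: 6 + 22 + 46 + 18 + 10 + 13 = 115.
The next 4 draws are then forced to be purple, giving 115 + 4 = 119.

119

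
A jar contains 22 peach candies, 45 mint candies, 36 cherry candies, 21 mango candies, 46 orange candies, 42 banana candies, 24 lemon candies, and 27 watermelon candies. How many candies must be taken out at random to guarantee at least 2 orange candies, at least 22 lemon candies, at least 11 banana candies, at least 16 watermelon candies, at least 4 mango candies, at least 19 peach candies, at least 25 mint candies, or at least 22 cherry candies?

114

The worst case stops just short of every target: 18 peach, 24 mint, 21 cherry, 3 mango, 1 orange, 10 banana, 21 lemon, 15 watermelon — 18 + 24 + 21 + 3 + 1 + 10 + 21 + 15 = 113 candies.
One more candy must push some flavor to its target, so 113 + 1 = 114.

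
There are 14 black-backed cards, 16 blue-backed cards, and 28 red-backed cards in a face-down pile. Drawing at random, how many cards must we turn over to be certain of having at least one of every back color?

The hardest back color to obtain is black-backed: we could draw every other card first — 58 − 14 = 44 cards — without a single black-backed one.
The next draw must be black-backed, so 44 + 1 = 45.

45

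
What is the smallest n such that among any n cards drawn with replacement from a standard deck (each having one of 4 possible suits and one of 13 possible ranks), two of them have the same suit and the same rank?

There are 4 × 13 = 52 (suit, rank) combinations acting as pigeonholes.
With 52 cards drawn with replacement from a standard deck we could place one in each, avoiding any repeat.
One more forces some (suit, rank) pair to hold 2, so 52 + 1 = 53.

53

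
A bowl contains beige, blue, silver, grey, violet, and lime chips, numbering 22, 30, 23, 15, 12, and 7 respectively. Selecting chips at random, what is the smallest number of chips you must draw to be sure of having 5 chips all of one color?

The worst case takes 4 chips of each color without reaching 5 of any: 6 × 4 = 24.
The next chip must bring some color to 5, so 24 + 1 = 25.

25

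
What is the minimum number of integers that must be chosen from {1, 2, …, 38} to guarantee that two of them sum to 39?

20

Partition {1, …, 38} into 19 pairs: {1,38}, {2,37}, …, {19,20}.
Choosing 19 integers — say the integers 1 through 19 — takes one from each pair and avoids the property.
Choosing 20 forces two into the same pair by pigeonhole, and those sum to 39. So 20.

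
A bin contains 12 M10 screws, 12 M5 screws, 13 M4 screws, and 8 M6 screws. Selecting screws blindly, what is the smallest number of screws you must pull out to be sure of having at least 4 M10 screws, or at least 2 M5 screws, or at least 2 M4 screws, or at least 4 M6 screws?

The worst case stops just short of every target: 3 M10, 1 M5, 1 M4, 3 M6 — 3 + 1 + 1 + 3 = 8 screws.
One more screw must push some size to its target, so 8 + 1 = 9.

9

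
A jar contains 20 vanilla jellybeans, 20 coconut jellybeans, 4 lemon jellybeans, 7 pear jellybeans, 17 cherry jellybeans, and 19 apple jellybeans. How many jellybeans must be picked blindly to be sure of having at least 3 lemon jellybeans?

The worst case draws every non-lemon jellybean first: 20 + 20 + 7 + 17 + 19 = 83.
The next 3 draws are then forced to be lemon, giving 83 + 3 = 86.

86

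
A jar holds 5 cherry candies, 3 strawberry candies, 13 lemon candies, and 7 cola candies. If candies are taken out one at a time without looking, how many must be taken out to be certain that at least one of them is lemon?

16

To avoid lemon candies as long as possible, exhaust the other 3 flavors first.
The worst case draws every non-lemon candy first: 5 + 3 + 7 = 15.
The next draw is then forced to be lemon, giving 15 + 1 = 16.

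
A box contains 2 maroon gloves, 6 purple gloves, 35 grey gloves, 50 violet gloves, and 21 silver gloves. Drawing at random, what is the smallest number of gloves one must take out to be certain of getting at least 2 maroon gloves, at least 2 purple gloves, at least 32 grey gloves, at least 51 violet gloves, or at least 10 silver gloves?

The worst case stops just short of every target: 1 maroon, 1 purple, 31 grey, 50 violet, 9 silver — 1 + 1 + 31 + 50 + 9 = 92 gloves.
One more glove must push some color to its target, so 92 + 1 = 93.

93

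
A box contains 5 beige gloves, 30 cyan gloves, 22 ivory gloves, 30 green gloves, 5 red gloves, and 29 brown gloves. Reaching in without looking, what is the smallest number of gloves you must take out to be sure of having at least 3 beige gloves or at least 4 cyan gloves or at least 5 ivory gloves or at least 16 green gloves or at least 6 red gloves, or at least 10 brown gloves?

Each of the 6 colors has its own threshold; avoid all of them simultaneously.
The worst case stops just short of every target: 2 beige, 3 cyan, 4 ivory, 15 green, 5 red, 9 brown — 2 + 3 + 4 + 15 + 5 + 9 = 38 gloves.
One more glove must push some color to its target, so 38 + 1 = 39.

39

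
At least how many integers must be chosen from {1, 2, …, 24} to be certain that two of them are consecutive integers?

Partition {1, …, 24} into 12 pairs: {1,2}, {3,4}, …, {23,24}.
Choosing 12 integers — say the 12 even numbers 2, 4, …, 24 — takes one from each pair and avoids the property.
Choosing 13 forces two into the same pair by pigeonhole, and those are consecutive. So 13.

13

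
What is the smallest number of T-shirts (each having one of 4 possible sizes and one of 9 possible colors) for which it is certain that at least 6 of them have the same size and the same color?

181

There are 4 × 9 = 36 (size, color) combinations acting as pigeonholes.
With 36 × 5 = 180 T-shirts we could place exactly 5 in each, with no (size, color) pair reaching 6.
One more forces some (size, color) pair to hold 6, so 180 + 1 = 181.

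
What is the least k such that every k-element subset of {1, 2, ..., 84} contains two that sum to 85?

Partition {1, …, 84} into 42 pairs: {1,84}, {2,83}, …, {42,43}.
Choosing 42 integers — say the integers 1 through 42 — takes one from each pair and avoids the property.
Choosing 43 forces two into the same pair by pigeonhole, and those sum to 85. So 43.

43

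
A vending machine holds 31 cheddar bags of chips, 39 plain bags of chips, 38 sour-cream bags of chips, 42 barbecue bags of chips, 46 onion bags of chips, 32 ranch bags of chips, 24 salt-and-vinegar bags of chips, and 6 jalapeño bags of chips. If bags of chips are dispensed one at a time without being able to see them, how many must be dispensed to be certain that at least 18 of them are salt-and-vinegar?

252

The worst case draws every non-salt-and-vinegar bag of chips first: 31 + 39 + 38 + 42 + 46 + 32 + 6 = 234.
The next 18 draws are then forced to be salt-and-vinegar, giving 234 + 18 = 252.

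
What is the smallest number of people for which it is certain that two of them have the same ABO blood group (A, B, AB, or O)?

5

There are 4 ABO blood groups acting as pigeonholes.
With 4 people we could place one in each, avoiding any repeat.
One more forces some class to hold 2, so 4 + 1 = 5.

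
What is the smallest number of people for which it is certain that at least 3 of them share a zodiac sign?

25

There are 12 zodiac signs acting as pigeonholes.
With 12 × 2 = 24 people we could place exactly 2 in each, with no class reaching 3.
One more forces some class to hold 3, so 24 + 1 = 25.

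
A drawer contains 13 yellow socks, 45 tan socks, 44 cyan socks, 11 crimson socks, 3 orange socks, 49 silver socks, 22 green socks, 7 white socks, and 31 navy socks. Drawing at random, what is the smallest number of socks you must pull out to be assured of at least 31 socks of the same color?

177

Treat the 9 colors as pigeonholes.
In the worst case we take at most 30 of each color, but all 13 yellow, all 11 crimson, all 3 orange, all 22 green, and all 7 white (fewer than 30), giving 13 + 30 + 30 + 11 + 3 + 30 + 22 + 7 + 30 = 176.
One more sock then forces some color to 31, so 176 + 1 = 177.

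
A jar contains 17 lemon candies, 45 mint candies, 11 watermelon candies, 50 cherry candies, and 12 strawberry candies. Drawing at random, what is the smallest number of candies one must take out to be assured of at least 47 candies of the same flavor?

132

Treat the 5 flavors as pigeonholes.
In the worst case we take at most 46 of each flavor, but all 17 lemon, all 45 mint, all 11 watermelon, and all 12 strawberry (fewer than 46), giving 17 + 45 + 11 + 46 + 12 = 131.
One more candy then forces some flavor to 47, so 131 + 1 = 132.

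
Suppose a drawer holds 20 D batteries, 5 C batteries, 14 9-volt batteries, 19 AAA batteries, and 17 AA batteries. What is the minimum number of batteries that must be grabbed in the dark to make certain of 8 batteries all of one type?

In the worst case we take at most 7 of each type, but all 5 C (fewer than 7), giving 7 + 5 + 7 + 7 + 7 = 33.
One more battery then forces some type to 8, so 33 + 1 = 34.

34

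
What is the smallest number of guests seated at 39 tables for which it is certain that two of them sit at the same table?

There are 39 tables acting as pigeonholes.
With 39 guests we could place one in each, avoiding any repeat.
One more forces some class to hold 2, so 39 + 1 = 40.

40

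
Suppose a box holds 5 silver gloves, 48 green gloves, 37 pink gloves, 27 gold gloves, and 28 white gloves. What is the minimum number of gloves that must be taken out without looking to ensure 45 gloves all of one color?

In the worst case we take at most 44 of each color, but all 5 silver, all 37 pink, all 27 gold, and all 28 white (fewer than 44), giving 5 + 44 + 37 + 27 + 28 = 141.
One more glove then forces some color to 45, so 141 + 1 = 142.

142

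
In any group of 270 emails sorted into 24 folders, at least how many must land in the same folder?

12

If each of the 24 folders held at most 11, the total would be at most 24 × 11 = 264 < 270, a contradiction.
So at least one holds ⌈270/24⌉ = 12.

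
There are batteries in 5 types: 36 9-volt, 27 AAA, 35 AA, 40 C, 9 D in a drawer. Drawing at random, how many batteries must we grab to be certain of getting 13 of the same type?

58

In the worst case we take at most 12 of each type, but all 9 D (fewer than 12), giving 12 + 12 + 12 + 12 + 9 = 57.
One more battery then forces some type to 13, so 57 + 1 = 58.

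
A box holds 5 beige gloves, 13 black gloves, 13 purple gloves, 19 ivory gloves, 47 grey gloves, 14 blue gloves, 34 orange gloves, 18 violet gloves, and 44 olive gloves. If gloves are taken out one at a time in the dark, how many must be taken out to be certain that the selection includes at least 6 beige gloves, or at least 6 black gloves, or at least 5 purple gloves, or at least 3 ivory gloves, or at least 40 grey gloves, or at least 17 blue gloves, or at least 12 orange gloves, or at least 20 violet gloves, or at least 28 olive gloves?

The worst case stops just short of every target: 5 beige, 5 black, 4 purple, 2 ivory, 39 grey, all 14 blue, 11 orange, all 18 violet, 27 olive — 5 + 5 + 4 + 2 + 39 + 14 + 11 + 18 + 27 = 125 gloves.
One more glove must push some color to its target, so 125 + 1 = 126.

126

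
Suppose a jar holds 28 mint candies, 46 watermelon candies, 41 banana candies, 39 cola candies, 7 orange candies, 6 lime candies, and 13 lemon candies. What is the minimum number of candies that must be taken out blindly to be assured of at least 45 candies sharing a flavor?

In the worst case we take at most 44 of each flavor, but all 28 mint, all 41 banana, all 39 cola, all 7 orange, all 6 lime, and all 13 lemon (fewer than 44), giving 28 + 44 + 41 + 39 + 7 + 6 + 13 = 178.
One more candy then forces some flavor to 45, so 178 + 1 = 179.

179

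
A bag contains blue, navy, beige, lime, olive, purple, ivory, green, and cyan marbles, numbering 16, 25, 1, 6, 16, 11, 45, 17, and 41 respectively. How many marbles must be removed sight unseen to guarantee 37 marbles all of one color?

In the worst case we take at most 36 of each color, but all 16 blue, all 25 navy, all 1 beige, all 6 lime, all 16 olive, all 11 purple, and all 17 green (fewer than 36), giving 16 + 25 + 1 + 6 + 16 + 11 + 36 + 17 + 36 = 164.
One more marble then forces some color to 37, so 164 + 1 = 165.

165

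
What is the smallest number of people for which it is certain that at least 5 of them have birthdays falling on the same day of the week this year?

29

There are 7 days of the week acting as pigeonholes.
With 7 × 4 = 28 people we could place exactly 4 in each, with no class reaching 5.
One more forces some class to hold 5, so 28 + 1 = 29.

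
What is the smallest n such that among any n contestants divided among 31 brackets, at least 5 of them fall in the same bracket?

125

There are 31 brackets acting as pigeonholes.
With 31 × 4 = 124 contestants we could place exactly 4 in each, with no class reaching 5.
One more forces some class to hold 5, so 124 + 1 = 125.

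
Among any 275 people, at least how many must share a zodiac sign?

There are 12 zodiac signs, which serve as the pigeonholes.
If each of the 12 zodiac signs held at most 22, the total would be at most 12 × 22 = 264 < 275, a contradiction.
So at least one holds ⌈275/12⌉ = 23.

23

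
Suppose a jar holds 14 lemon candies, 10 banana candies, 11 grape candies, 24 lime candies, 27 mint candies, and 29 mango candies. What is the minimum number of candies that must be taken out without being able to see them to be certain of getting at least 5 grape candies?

To avoid grape candies as long as possible, exhaust the other 5 flavors first.
The worst case draws every non-grape candy first: 14 + 10 + 24 + 27 + 29 = 104.
The next 5 draws are then forced to be grape, giving 104 + 5 = 109.

109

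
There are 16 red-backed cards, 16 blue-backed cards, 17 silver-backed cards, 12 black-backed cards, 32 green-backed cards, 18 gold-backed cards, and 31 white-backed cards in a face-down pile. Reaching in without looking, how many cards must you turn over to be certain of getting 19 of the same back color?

116

In the worst case we take at most 18 of each back color, but all 16 red-backed, all 16 blue-backed, all 17 silver-backed, and all 12 black-backed (fewer than 18), giving 16 + 16 + 17 + 12 + 18 + 18 + 18 = 115.
One more card then forces some back color to 19, so 115 + 1 = 116.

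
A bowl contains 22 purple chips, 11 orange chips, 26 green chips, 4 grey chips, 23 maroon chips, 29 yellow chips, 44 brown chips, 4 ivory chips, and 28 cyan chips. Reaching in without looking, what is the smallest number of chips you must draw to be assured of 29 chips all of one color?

175

In the worst case we take at most 28 of each color, but all 22 purple, all 11 orange, all 26 green, all 4 grey, all 23 maroon, and all 4 ivory (fewer than 28), giving 22 + 11 + 26 + 4 + 23 + 28 + 28 + 4 + 28 = 174.
One more chip then forces some color to 29, so 174 + 1 = 175.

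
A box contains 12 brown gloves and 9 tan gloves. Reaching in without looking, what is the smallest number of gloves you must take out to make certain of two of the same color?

3

The worst case takes 1 glove of each color without reaching 2 of any: 2 × 1 = 2.
The next glove must bring some color to 2, so 2 + 1 = 3.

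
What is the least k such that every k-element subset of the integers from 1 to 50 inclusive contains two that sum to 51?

26

Partition {1, …, 50} into 25 pairs: {1,50}, {2,49}, …, {25,26}.
Choosing 25 integers — say the integers 1 through 25 — takes one from each pair and avoids the property.
Choosing 26 forces two into the same pair by pigeonhole, and those sum to 51. So 26.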